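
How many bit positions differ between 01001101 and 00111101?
XOR = 01110000, count of 1s = 3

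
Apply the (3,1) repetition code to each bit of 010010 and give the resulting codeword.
Repeat each bit 3× and concatenate:
0→000  1→111  0→000  0→000  1→111  0→000
Codeword = 000111000000111000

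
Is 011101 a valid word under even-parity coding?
Sum of all bits: 0+1+1+1+0+1 = 4; 4 mod 2 = 0. Result is 0 → valid parity.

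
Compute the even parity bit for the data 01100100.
Sum of data bits: 0+1+1+0+0+1+0+0 = 3.
3 mod 2 = 1, so parity bit = 1.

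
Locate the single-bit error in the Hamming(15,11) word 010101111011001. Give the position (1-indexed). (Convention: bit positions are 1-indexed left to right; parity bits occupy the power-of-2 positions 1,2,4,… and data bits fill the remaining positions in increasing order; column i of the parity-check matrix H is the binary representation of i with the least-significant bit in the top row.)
Syndrome s = H · r^T (mod 2), r = 010101111011001:
  s[0] = (101010101010101)·(010101111011001) mod 2 = 0+0+0+0+0+0+1+0+1+0+1+0+0+0+1 mod 2 = 0
  s[1] = (011001100110011)·(010101111011001) mod 2 = 0+1+0+0+0+1+1+0+0+0+1+0+0+0+1 mod 2 = 1
  s[2] = (000111100001111)·(010101111011001) mod 2 = 0+0+0+1+0+1+1+0+0+0+0+1+0+0+1 mod 2 = 1
  s[3] = (000000011111111)·(010101111011001) mod 2 = 0+0+0+0+0+0+0+1+1+0+1+1+0+0+1 mod 2 = 1
Syndrome = 0111
Column i of H is the binary representation of i, so the syndrome is the binary index of the flipped bit.
Read s = 0111 with s[0] as LSB: 0·2^0 + 1·2^1 + 1·2^2 + 1·2^3 = 14.
Error is at bit position 14.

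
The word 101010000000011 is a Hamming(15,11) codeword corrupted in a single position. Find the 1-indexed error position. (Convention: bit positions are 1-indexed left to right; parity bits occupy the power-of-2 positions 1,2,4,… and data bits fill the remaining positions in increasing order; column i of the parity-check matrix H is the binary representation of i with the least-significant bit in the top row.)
Syndrome s = H · r^T (mod 2), r = 101010000000011:
  s[0] = (101010101010101)·(101010000000011) mod 2 = 1+0+1+0+1+0+0+0+0+0+0+0+0+0+1 mod 2 = 0
  s[1] = (011001100110011)·(101010000000011) mod 2 = 0+0+1+0+0+0+0+0+0+0+0+0+0+1+1 mod 2 = 1
  s[2] = (000111100001111)·(101010000000011) mod 2 = 0+0+0+0+1+0+0+0+0+0+0+0+0+1+1 mod 2 = 1
  s[3] = (000000011111111)·(101010000000011) mod 2 = 0+0+0+0+0+0+0+0+0+0+0+0+0+1+1 mod 2 = 0
Syndrome = 0110
Column i of H is the binary representation of i, so the syndrome is the binary index of the flipped bit.
Read s = 0110 with s[0] as LSB: 0·2^0 + 1·2^1 + 1·2^2 + 0·2^3 = 6.
Error is at bit position 6.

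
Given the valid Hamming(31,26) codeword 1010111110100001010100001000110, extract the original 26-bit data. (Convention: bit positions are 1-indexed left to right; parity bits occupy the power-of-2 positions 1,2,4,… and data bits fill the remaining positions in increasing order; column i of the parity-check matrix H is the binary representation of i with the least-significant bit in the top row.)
Parity bits occupy power-of-2 positions; data bits are at positions {3,5,6,7,9,10,11,12,13,14,15,17,18,19,20,21,22,23,24,25,26,27,28,29,30,31} (1-indexed).
Extract: c[3]=1 c[5]=1 c[6]=1 c[7]=1 c[9]=1 c[10]=0 c[11]=1 c[12]=0 c[13]=0 c[14]=0 c[15]=0 c[17]=0 c[18]=1 c[19]=0 c[20]=1 c[21]=0 c[22]=0 c[23]=0 c[24]=0 c[25]=1 c[26]=0 c[27]=0 c[28]=0 c[29]=1 c[30]=1 c[31]=0
Data = 11111010000010100001000110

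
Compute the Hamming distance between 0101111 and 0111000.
XOR = 0010111, count of 1s = 4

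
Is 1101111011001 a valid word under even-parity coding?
Sum of all bits: 1+1+0+1+1+1+1+0+1+1+0+0+1 = 9; 9 mod 2 = 1. Result is 1 → parity error detected.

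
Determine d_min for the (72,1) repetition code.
d_min = 72 (the only two codewords are 0…0 and 1…1, differing in all 72 positions).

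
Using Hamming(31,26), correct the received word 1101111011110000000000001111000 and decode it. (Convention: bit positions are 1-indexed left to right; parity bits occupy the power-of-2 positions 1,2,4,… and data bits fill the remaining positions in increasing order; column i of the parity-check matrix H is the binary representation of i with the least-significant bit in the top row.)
Syndrome s = H · r^T (mod 2), r = 1101111011110000000000001111000:
  s[0] = (1010101010101010101010101010101)·(1101111011110000000000001111000) mod 2 = 1+0+0+0+1+0+1+0+1+0+1+0+0+0+0+0+0+0+0+0+0+0+0+0+1+0+1+0+0+0+0 mod 2 = 1
  s[1] = (0110011001100110011001100110011)·(1101111011110000000000001111000) mod 2 = 0+1+0+0+0+1+1+0+0+1+1+0+0+0+0+0+0+0+0+0+0+0+0+0+0+1+1+0+0+0+0 mod 2 = 1
  s[2] = (0001111000011110000111100001111)·(1101111011110000000000001111000) mod 2 = 0+0+0+1+1+1+1+0+0+0+0+1+0+0+0+0+0+0+0+0+0+0+0+0+0+0+0+1+0+0+0 mod 2 = 0
  s[3] = (0000000111111110000000011111111)·(1101111011110000000000001111000) mod 2 = 0+0+0+0+0+0+0+0+1+1+1+1+0+0+0+0+0+0+0+0+0+0+0+0+1+1+1+1+0+0+0 mod 2 = 0
  s[4] = (0000000000000001111111111111111)·(1101111011110000000000001111000) mod 2 = 0+0+0+0+0+0+0+0+0+0+0+0+0+0+0+0+0+0+0+0+0+0+0+0+1+1+1+1+0+0+0 mod 2 = 0
Syndrome = 11000
Column 3 of H equals this syndrome → error at bit 3 (1-indexed).
Flip bit 3: 1101111011110000000000001111000 → 1111111011110000000000001111000
Extract data bits at positions {3,5,6,7,9,10,11,12,13,14,15,17,18,19,20,21,22,23,24,25,26,27,28,29,30,31}: 11111111000000000001111000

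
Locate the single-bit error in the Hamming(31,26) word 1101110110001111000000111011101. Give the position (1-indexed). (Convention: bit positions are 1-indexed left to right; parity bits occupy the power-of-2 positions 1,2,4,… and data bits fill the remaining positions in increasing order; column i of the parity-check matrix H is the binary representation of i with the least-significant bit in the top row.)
Syndrome s = H · r^T (mod 2), r = 1101110110001111000000111011101:
  s[0] = (1010101010101010101010101010101)·(1101110110001111000000111011101) mod 2 = 1+0+0+0+1+0+0+0+1+0+0+0+1+0+1+0+0+0+0+0+0+0+1+0+1+0+1+0+1+0+1 mod 2 = 0
  s[1] = (0110011001100110011001100110011)·(1101110110001111000000111011101) mod 2 = 0+1+0+0+0+1+0+0+0+0+0+0+0+1+1+0+0+0+0+0+0+0+1+0+0+0+1+0+0+0+1 mod 2 = 1
  s[2] = (0001111000011110000111100001111)·(1101110110001111000000111011101) mod 2 = 0+0+0+1+1+1+0+0+0+0+0+0+1+1+1+0+0+0+0+0+0+0+1+0+0+0+0+1+1+0+1 mod 2 = 0
  s[3] = (0000000111111110000000011111111)·(1101110110001111000000111011101) mod 2 = 0+0+0+0+0+0+0+1+1+0+0+0+1+1+1+0+0+0+0+0+0+0+0+1+1+0+1+1+1+0+1 mod 2 = 1
  s[4] = (0000000000000001111111111111111)·(1101110110001111000000111011101) mod 2 = 0+0+0+0+0+0+0+0+0+0+0+0+0+0+0+1+0+0+0+0+0+0+1+1+1+0+1+1+1+0+1 mod 2 = 0
Syndrome = 01010
Column i of H is the binary representation of i, so the syndrome is the binary index of the flipped bit.
Read s = 01010 with s[0] as LSB: 0·2^0 + 1·2^1 + 0·2^2 + 1·2^3 + 0·2^4 = 10.
Error is at bit position 10.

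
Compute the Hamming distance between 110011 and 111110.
XOR = 001101, count of 1s = 3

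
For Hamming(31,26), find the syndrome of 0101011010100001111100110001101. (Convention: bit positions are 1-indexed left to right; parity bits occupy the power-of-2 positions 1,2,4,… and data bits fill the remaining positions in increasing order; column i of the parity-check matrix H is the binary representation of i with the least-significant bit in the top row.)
Syndrome s = H · r^T (mod 2), r = 0101011010100001111100110001101:
  s[0] = (1010101010101010101010101010101)·(0101011010100001111100110001101) mod 2 = 0+0+0+0+0+0+1+0+1+0+1+0+0+0+0+0+1+0+1+0+0+0+1+0+0+0+0+0+1+0+1 mod 2 = 0
  s[1] = (0110011001100110011001100110011)·(0101011010100001111100110001101) mod 2 = 0+1+0+0+0+1+1+0+0+0+1+0+0+0+0+0+0+1+1+0+0+0+1+0+0+0+0+0+0+0+1 mod 2 = 0
  s[2] = (0001111000011110000111100001111)·(0101011010100001111100110001101) mod 2 = 0+0+0+1+0+1+1+0+0+0+0+0+0+0+0+0+0+0+0+1+0+0+1+0+0+0+0+1+1+0+1 mod 2 = 0
  s[3] = (0000000111111110000000011111111)·(0101011010100001111100110001101) mod 2 = 0+0+0+0+0+0+0+0+1+0+1+0+0+0+0+0+0+0+0+0+0+0+0+1+0+0+0+1+1+0+1 mod 2 = 0
  s[4] = (0000000000000001111111111111111)·(0101011010100001111100110001101) mod 2 = 0+0+0+0+0+0+0+0+0+0+0+0+0+0+0+1+1+1+1+1+0+0+1+1+0+0+0+1+1+0+1 mod 2 = 0
Syndrome = 00000
s = 0: no error detected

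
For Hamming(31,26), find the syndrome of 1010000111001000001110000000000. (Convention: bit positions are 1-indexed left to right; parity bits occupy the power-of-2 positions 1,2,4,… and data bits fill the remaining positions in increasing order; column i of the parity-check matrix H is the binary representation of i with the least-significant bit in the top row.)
Syndrome s = H · r^T (mod 2), r = 1010000111001000001110000000000:
  s[0] = (1010101010101010101010101010101)·(1010000111001000001110000000000) mod 2 = 1+0+1+0+0+0+0+0+1+0+0+0+1+0+0+0+0+0+1+0+1+0+0+0+0+0+0+0+0+0+0 mod 2 = 0
  s[1] = (0110011001100110011001100110011)·(1010000111001000001110000000000) mod 2 = 0+0+1+0+0+0+0+0+0+1+0+0+0+0+0+0+0+0+1+0+0+0+0+0+0+0+0+0+0+0+0 mod 2 = 1
  s[2] = (0001111000011110000111100001111)·(1010000111001000001110000000000) mod 2 = 0+0+0+0+0+0+0+0+0+0+0+0+1+0+0+0+0+0+0+1+1+0+0+0+0+0+0+0+0+0+0 mod 2 = 1
  s[3] = (0000000111111110000000011111111)·(1010000111001000001110000000000) mod 2 = 0+0+0+0+0+0+0+1+1+1+0+0+1+0+0+0+0+0+0+0+0+0+0+0+0+0+0+0+0+0+0 mod 2 = 0
  s[4] = (0000000000000001111111111111111)·(1010000111001000001110000000000) mod 2 = 0+0+0+0+0+0+0+0+0+0+0+0+0+0+0+0+0+0+1+1+1+0+0+0+0+0+0+0+0+0+0 mod 2 = 1
Syndrome = 01101
Non-zero syndrome: error at position 22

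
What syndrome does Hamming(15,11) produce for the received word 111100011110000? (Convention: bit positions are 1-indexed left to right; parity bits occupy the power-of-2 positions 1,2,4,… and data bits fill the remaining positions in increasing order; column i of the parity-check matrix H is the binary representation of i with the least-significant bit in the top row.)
Syndrome s = H · r^T (mod 2), r = 111100011110000:
  s[0] = (101010101010101)·(111100011110000) mod 2 = 1+0+1+0+0+0+0+0+1+0+1+0+0+0+0 mod 2 = 0
  s[1] = (011001100110011)·(111100011110000) mod 2 = 0+1+1+0+0+0+0+0+0+1+1+0+0+0+0 mod 2 = 0
  s[2] = (000111100001111)·(111100011110000) mod 2 = 0+0+0+1+0+0+0+0+0+0+0+0+0+0+0 mod 2 = 1
  s[3] = (000000011111111)·(111100011110000) mod 2 = 0+0+0+0+0+0+0+1+1+1+1+0+0+0+0 mod 2 = 0
Syndrome = 0010
Non-zero syndrome: error at position 4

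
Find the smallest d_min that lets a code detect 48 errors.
Detecting e errors requires d_min ≥ e + 1 = 48 + 1 = 49.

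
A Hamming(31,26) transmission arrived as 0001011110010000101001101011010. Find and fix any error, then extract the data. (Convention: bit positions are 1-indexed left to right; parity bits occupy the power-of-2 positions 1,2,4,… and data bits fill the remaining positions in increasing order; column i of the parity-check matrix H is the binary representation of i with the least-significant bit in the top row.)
Syndrome s = H · r^T (mod 2), r = 0001011110010000101001101011010:
  s[0] = (1010101010101010101010101010101)·(0001011110010000101001101011010) mod 2 = 0+0+0+0+0+0+1+0+1+0+0+0+0+0+0+0+1+0+1+0+0+0+1+0+1+0+1+0+0+0+0 mod 2 = 1
  s[1] = (0110011001100110011001100110011)·(0001011110010000101001101011010) mod 2 = 0+0+0+0+0+1+1+0+0+0+0+0+0+0+0+0+0+0+1+0+0+1+1+0+0+0+1+0+0+1+0 mod 2 = 1
  s[2] = (0001111000011110000111100001111)·(0001011110010000101001101011010) mod 2 = 0+0+0+1+0+1+1+0+0+0+0+1+0+0+0+0+0+0+0+0+0+1+1+0+0+0+0+1+0+1+0 mod 2 = 0
  s[3] = (0000000111111110000000011111111)·(0001011110010000101001101011010) mod 2 = 0+0+0+0+0+0+0+1+1+0+0+1+0+0+0+0+0+0+0+0+0+0+0+0+1+0+1+1+0+1+0 mod 2 = 1
  s[4] = (0000000000000001111111111111111)·(0001011110010000101001101011010) mod 2 = 0+0+0+0+0+0+0+0+0+0+0+0+0+0+0+0+1+0+1+0+0+1+1+0+1+0+1+1+0+1+0 mod 2 = 0
Syndrome = 11010
Column 11 of H equals this syndrome → error at bit 11 (1-indexed).
Flip bit 11: 0001011110010000101001101011010 → 0001011110110000101001101011010
Extract data bits at positions {3,5,6,7,9,10,11,12,13,14,15,17,18,19,20,21,22,23,24,25,26,27,28,29,30,31}: 00111011000101001101011010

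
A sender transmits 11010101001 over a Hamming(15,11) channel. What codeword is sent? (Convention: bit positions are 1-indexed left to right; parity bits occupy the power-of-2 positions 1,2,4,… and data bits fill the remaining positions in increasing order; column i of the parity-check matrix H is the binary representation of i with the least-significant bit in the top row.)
Codeword c = d · G (mod 2), d = 11010101001:
  c[0] = d·G[:,0] = (11010101001)·(11011010101) mod 2 = 1+1+0+1+0+0+0+0+0+0+1 mod 2 = 0
  c[1] = d·G[:,1] = (11010101001)·(10110110011) mod 2 = 1+0+0+1+0+1+0+0+0+0+1 mod 2 = 0
  c[2] = d·G[:,2] = (11010101001)·(10000000000) mod 2 = 1+0+0+0+0+0+0+0+0+0+0 mod 2 = 1
  c[3] = d·G[:,3] = (11010101001)·(01110001111) mod 2 = 0+1+0+1+0+0+0+1+0+0+1 mod 2 = 0
  c[4] = d·G[:,4] = (11010101001)·(01000000000) mod 2 = 0+1+0+0+0+0+0+0+0+0+0 mod 2 = 1
  c[5] = d·G[:,5] = (11010101001)·(00100000000) mod 2 = 0+0+0+0+0+0+0+0+0+0+0 mod 2 = 0
  c[6] = d·G[:,6] = (11010101001)·(00010000000) mod 2 = 0+0+0+1+0+0+0+0+0+0+0 mod 2 = 1
  c[7] = d·G[:,7] = (11010101001)·(00001111111) mod 2 = 0+0+0+0+0+1+0+1+0+0+1 mod 2 = 1
  c[8] = d·G[:,8] = (11010101001)·(00001000000) mod 2 = 0+0+0+0+0+0+0+0+0+0+0 mod 2 = 0
  c[9] = d·G[:,9] = (11010101001)·(00000100000) mod 2 = 0+0+0+0+0+1+0+0+0+0+0 mod 2 = 1
  c[10] = d·G[:,10] = (11010101001)·(00000010000) mod 2 = 0+0+0+0+0+0+0+0+0+0+0 mod 2 = 0
  c[11] = d·G[:,11] = (11010101001)·(00000001000) mod 2 = 0+0+0+0+0+0+0+1+0+0+0 mod 2 = 1
  c[12] = d·G[:,12] = (11010101001)·(00000000100) mod 2 = 0+0+0+0+0+0+0+0+0+0+0 mod 2 = 0
  c[13] = d·G[:,13] = (11010101001)·(00000000010) mod 2 = 0+0+0+0+0+0+0+0+0+0+0 mod 2 = 0
  c[14] = d·G[:,14] = (11010101001)·(00000000001) mod 2 = 0+0+0+0+0+0+0+0+0+0+1 mod 2 = 1
Codeword = 001010110101001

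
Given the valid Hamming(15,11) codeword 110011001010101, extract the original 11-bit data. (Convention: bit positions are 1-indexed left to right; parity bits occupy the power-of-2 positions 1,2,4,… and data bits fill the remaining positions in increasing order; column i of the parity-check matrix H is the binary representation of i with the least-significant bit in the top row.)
Parity bits occupy power-of-2 positions; data bits are at positions {3,5,6,7,9,10,11,12,13,14,15} (1-indexed).
Extract: c[3]=0 c[5]=1 c[6]=1 c[7]=0 c[9]=1 c[10]=0 c[11]=1 c[12]=0 c[13]=1 c[14]=0 c[15]=1
Data = 01101010101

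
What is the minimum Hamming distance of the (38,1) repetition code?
d_min = 38 (the only two codewords are 0…0 and 1…1, differing in all 38 positions).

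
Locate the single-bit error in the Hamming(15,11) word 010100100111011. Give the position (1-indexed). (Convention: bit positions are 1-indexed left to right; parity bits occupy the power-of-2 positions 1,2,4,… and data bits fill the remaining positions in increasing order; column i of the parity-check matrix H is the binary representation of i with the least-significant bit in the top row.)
Syndrome s = H · r^T (mod 2), r = 010100100111011:
  s[0] = (101010101010101)·(010100100111011) mod 2 = 0+0+0+0+0+0+1+0+0+0+1+0+0+0+1 mod 2 = 1
  s[1] = (011001100110011)·(010100100111011) mod 2 = 0+1+0+0+0+0+1+0+0+1+1+0+0+1+1 mod 2 = 0
  s[2] = (000111100001111)·(010100100111011) mod 2 = 0+0+0+1+0+0+1+0+0+0+0+1+0+1+1 mod 2 = 1
  s[3] = (000000011111111)·(010100100111011) mod 2 = 0+0+0+0+0+0+0+0+0+1+1+1+0+1+1 mod 2 = 1
Syndrome = 1011
Column i of H is the binary representation of i, so the syndrome is the binary index of the flipped bit.
Read s = 1011 with s[0] as LSB: 1·2^0 + 0·2^1 + 1·2^2 + 1·2^3 = 13.
Error is at bit position 13.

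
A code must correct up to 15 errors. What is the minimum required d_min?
Correcting t errors requires d_min ≥ 2t + 1 = 2·15 + 1 = 31.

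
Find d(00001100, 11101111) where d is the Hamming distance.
XOR = 11100011, count of 1s = 5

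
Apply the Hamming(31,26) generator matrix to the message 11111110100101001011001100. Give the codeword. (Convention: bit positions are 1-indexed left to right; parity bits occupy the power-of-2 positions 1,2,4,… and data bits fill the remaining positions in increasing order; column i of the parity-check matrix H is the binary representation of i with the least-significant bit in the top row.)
Codeword c = d · G (mod 2), d = 11111110100101001011001100:
  c[0] = d·G[:,0] = (11111110100101001011001100)·(11011010101101010101010101) mod 2 = 1+1+0+1+1+0+1+0+1+0+0+1+0+1+0+0+0+0+0+1+0+0+0+1+0+0 mod 2 = 0
  c[1] = d·G[:,1] = (11111110100101001011001100)·(10110110011011001100110011) mod 2 = 1+0+1+1+0+1+1+0+0+0+0+0+0+1+0+0+1+0+0+0+0+0+0+0+0+0 mod 2 = 1
  c[2] = d·G[:,2] = (11111110100101001011001100)·(10000000000000000000000000) mod 2 = 1+0+0+0+0+0+0+0+0+0+0+0+0+0+0+0+0+0+0+0+0+0+0+0+0+0 mod 2 = 1
  c[3] = d·G[:,3] = (11111110100101001011001100)·(01110001111000111100001111) mod 2 = 0+1+1+1+0+0+0+0+1+0+0+0+0+0+0+0+1+0+0+0+0+0+1+1+0+0 mod 2 = 1
  c[4] = d·G[:,4] = (11111110100101001011001100)·(01000000000000000000000000) mod 2 = 0+1+0+0+0+0+0+0+0+0+0+0+0+0+0+0+0+0+0+0+0+0+0+0+0+0 mod 2 = 1
  c[5] = d·G[:,5] = (11111110100101001011001100)·(00100000000000000000000000) mod 2 = 0+0+1+0+0+0+0+0+0+0+0+0+0+0+0+0+0+0+0+0+0+0+0+0+0+0 mod 2 = 1
  c[6] = d·G[:,6] = (11111110100101001011001100)·(00010000000000000000000000) mod 2 = 0+0+0+1+0+0+0+0+0+0+0+0+0+0+0+0+0+0+0+0+0+0+0+0+0+0 mod 2 = 1
  c[7] = d·G[:,7] = (11111110100101001011001100)·(00001111111000000011111111) mod 2 = 0+0+0+0+1+1+1+0+1+0+0+0+0+0+0+0+0+0+1+1+0+0+1+1+0+0 mod 2 = 0
  c[8] = d·G[:,8] = (11111110100101001011001100)·(00001000000000000000000000) mod 2 = 0+0+0+0+1+0+0+0+0+0+0+0+0+0+0+0+0+0+0+0+0+0+0+0+0+0 mod 2 = 1
  c[9] = d·G[:,9] = (11111110100101001011001100)·(00000100000000000000000000) mod 2 = 0+0+0+0+0+1+0+0+0+0+0+0+0+0+0+0+0+0+0+0+0+0+0+0+0+0 mod 2 = 1
  c[10] = d·G[:,10] = (11111110100101001011001100)·(00000010000000000000000000) mod 2 = 0+0+0+0+0+0+1+0+0+0+0+0+0+0+0+0+0+0+0+0+0+0+0+0+0+0 mod 2 = 1
  c[11] = d·G[:,11] = (11111110100101001011001100)·(00000001000000000000000000) mod 2 = 0+0+0+0+0+0+0+0+0+0+0+0+0+0+0+0+0+0+0+0+0+0+0+0+0+0 mod 2 = 0
  c[12] = d·G[:,12] = (11111110100101001011001100)·(00000000100000000000000000) mod 2 = 0+0+0+0+0+0+0+0+1+0+0+0+0+0+0+0+0+0+0+0+0+0+0+0+0+0 mod 2 = 1
  c[13] = d·G[:,13] = (11111110100101001011001100)·(00000000010000000000000000) mod 2 = 0+0+0+0+0+0+0+0+0+0+0+0+0+0+0+0+0+0+0+0+0+0+0+0+0+0 mod 2 = 0
  c[14] = d·G[:,14] = (11111110100101001011001100)·(00000000001000000000000000) mod 2 = 0+0+0+0+0+0+0+0+0+0+0+0+0+0+0+0+0+0+0+0+0+0+0+0+0+0 mod 2 = 0
  c[15] = d·G[:,15] = (11111110100101001011001100)·(00000000000111111111111111) mod 2 = 0+0+0+0+0+0+0+0+0+0+0+1+0+1+0+0+1+0+1+1+0+0+1+1+0+0 mod 2 = 1
  c[16] = d·G[:,16] = (11111110100101001011001100)·(00000000000100000000000000) mod 2 = 0+0+0+0+0+0+0+0+0+0+0+1+0+0+0+0+0+0+0+0+0+0+0+0+0+0 mod 2 = 1
  c[17] = d·G[:,17] = (11111110100101001011001100)·(00000000000010000000000000) mod 2 = 0+0+0+0+0+0+0+0+0+0+0+0+0+0+0+0+0+0+0+0+0+0+0+0+0+0 mod 2 = 0
  c[18] = d·G[:,18] = (11111110100101001011001100)·(00000000000001000000000000) mod 2 = 0+0+0+0+0+0+0+0+0+0+0+0+0+1+0+0+0+0+0+0+0+0+0+0+0+0 mod 2 = 1
  c[19] = d·G[:,19] = (11111110100101001011001100)·(00000000000000100000000000) mod 2 = 0+0+0+0+0+0+0+0+0+0+0+0+0+0+0+0+0+0+0+0+0+0+0+0+0+0 mod 2 = 0
  c[20] = d·G[:,20] = (11111110100101001011001100)·(00000000000000010000000000) mod 2 = 0+0+0+0+0+0+0+0+0+0+0+0+0+0+0+0+0+0+0+0+0+0+0+0+0+0 mod 2 = 0
  c[21] = d·G[:,21] = (11111110100101001011001100)·(00000000000000001000000000) mod 2 = 0+0+0+0+0+0+0+0+0+0+0+0+0+0+0+0+1+0+0+0+0+0+0+0+0+0 mod 2 = 1
  c[22] = d·G[:,22] = (11111110100101001011001100)·(00000000000000000100000000) mod 2 = 0+0+0+0+0+0+0+0+0+0+0+0+0+0+0+0+0+0+0+0+0+0+0+0+0+0 mod 2 = 0
  c[23] = d·G[:,23] = (11111110100101001011001100)·(00000000000000000010000000) mod 2 = 0+0+0+0+0+0+0+0+0+0+0+0+0+0+0+0+0+0+1+0+0+0+0+0+0+0 mod 2 = 1
  c[24] = d·G[:,24] = (11111110100101001011001100)·(00000000000000000001000000) mod 2 = 0+0+0+0+0+0+0+0+0+0+0+0+0+0+0+0+0+0+0+1+0+0+0+0+0+0 mod 2 = 1
  c[25] = d·G[:,25] = (11111110100101001011001100)·(00000000000000000000100000) mod 2 = 0+0+0+0+0+0+0+0+0+0+0+0+0+0+0+0+0+0+0+0+0+0+0+0+0+0 mod 2 = 0
  c[26] = d·G[:,26] = (11111110100101001011001100)·(00000000000000000000010000) mod 2 = 0+0+0+0+0+0+0+0+0+0+0+0+0+0+0+0+0+0+0+0+0+0+0+0+0+0 mod 2 = 0
  c[27] = d·G[:,27] = (11111110100101001011001100)·(00000000000000000000001000) mod 2 = 0+0+0+0+0+0+0+0+0+0+0+0+0+0+0+0+0+0+0+0+0+0+1+0+0+0 mod 2 = 1
  c[28] = d·G[:,28] = (11111110100101001011001100)·(00000000000000000000000100) mod 2 = 0+0+0+0+0+0+0+0+0+0+0+0+0+0+0+0+0+0+0+0+0+0+0+1+0+0 mod 2 = 1
  c[29] = d·G[:,29] = (11111110100101001011001100)·(00000000000000000000000010) mod 2 = 0+0+0+0+0+0+0+0+0+0+0+0+0+0+0+0+0+0+0+0+0+0+0+0+0+0 mod 2 = 0
  c[30] = d·G[:,30] = (11111110100101001011001100)·(00000000000000000000000001) mod 2 = 0+0+0+0+0+0+0+0+0+0+0+0+0+0+0+0+0+0+0+0+0+0+0+0+0+0 mod 2 = 0
Codeword = 0111111011101001101001011001100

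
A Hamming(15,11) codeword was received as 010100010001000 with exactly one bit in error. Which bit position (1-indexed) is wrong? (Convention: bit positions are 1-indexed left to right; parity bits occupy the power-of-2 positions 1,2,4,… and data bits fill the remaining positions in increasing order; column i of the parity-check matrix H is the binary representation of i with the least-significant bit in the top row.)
Syndrome s = H · r^T (mod 2), r = 010100010001000:
  s[0] = (101010101010101)·(010100010001000) mod 2 = 0+0+0+0+0+0+0+0+0+0+0+0+0+0+0 mod 2 = 0
  s[1] = (011001100110011)·(010100010001000) mod 2 = 0+1+0+0+0+0+0+0+0+0+0+0+0+0+0 mod 2 = 1
  s[2] = (000111100001111)·(010100010001000) mod 2 = 0+0+0+1+0+0+0+0+0+0+0+1+0+0+0 mod 2 = 0
  s[3] = (000000011111111)·(010100010001000) mod 2 = 0+0+0+0+0+0+0+1+0+0+0+1+0+0+0 mod 2 = 0
Syndrome = 0100
Column i of H is the binary representation of i, so the syndrome is the binary index of the flipped bit.
Read s = 0100 with s[0] as LSB: 0·2^0 + 1·2^1 + 0·2^2 + 0·2^3 = 2.
Error is at bit position 2.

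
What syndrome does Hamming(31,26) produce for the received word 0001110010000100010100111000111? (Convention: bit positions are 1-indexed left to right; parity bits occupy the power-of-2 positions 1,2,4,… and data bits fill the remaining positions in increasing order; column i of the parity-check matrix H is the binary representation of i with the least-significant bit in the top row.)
Syndrome s = H · r^T (mod 2), r = 0001110010000100010100111000111:
  s[0] = (1010101010101010101010101010101)·(0001110010000100010100111000111) mod 2 = 0+0+0+0+1+0+0+0+1+0+0+0+0+0+0+0+0+0+0+0+0+0+1+0+1+0+0+0+1+0+1 mod 2 = 0
  s[1] = (0110011001100110011001100110011)·(0001110010000100010100111000111) mod 2 = 0+0+0+0+0+1+0+0+0+0+0+0+0+1+0+0+0+1+0+0+0+0+1+0+0+0+0+0+0+1+1 mod 2 = 0
  s[2] = (0001111000011110000111100001111)·(0001110010000100010100111000111) mod 2 = 0+0+0+1+1+1+0+0+0+0+0+0+0+1+0+0+0+0+0+1+0+0+1+0+0+0+0+0+1+1+1 mod 2 = 1
  s[3] = (0000000111111110000000011111111)·(0001110010000100010100111000111) mod 2 = 0+0+0+0+0+0+0+0+1+0+0+0+0+1+0+0+0+0+0+0+0+0+0+1+1+0+0+0+1+1+1 mod 2 = 1
  s[4] = (0000000000000001111111111111111)·(0001110010000100010100111000111) mod 2 = 0+0+0+0+0+0+0+0+0+0+0+0+0+0+0+0+0+1+0+1+0+0+1+1+1+0+0+0+1+1+1 mod 2 = 0
Syndrome = 00110
Non-zero syndrome: error at position 12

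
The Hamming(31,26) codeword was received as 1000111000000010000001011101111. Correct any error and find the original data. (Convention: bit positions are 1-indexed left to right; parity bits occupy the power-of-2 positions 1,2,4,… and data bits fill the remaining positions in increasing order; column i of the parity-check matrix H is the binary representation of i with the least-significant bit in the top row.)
Syndrome s = H · r^T (mod 2), r = 1000111000000010000001011101111:
  s[0] = (1010101010101010101010101010101)·(1000111000000010000001011101111) mod 2 = 1+0+0+0+1+0+1+0+0+0+0+0+0+0+1+0+0+0+0+0+0+0+0+0+1+0+0+0+1+0+1 mod 2 = 1
  s[1] = (0110011001100110011001100110011)·(1000111000000010000001011101111) mod 2 = 0+0+0+0+0+1+1+0+0+0+0+0+0+0+1+0+0+0+0+0+0+1+0+0+0+1+0+0+0+1+1 mod 2 = 1
  s[2] = (0001111000011110000111100001111)·(1000111000000010000001011101111) mod 2 = 0+0+0+0+1+1+1+0+0+0+0+0+0+0+1+0+0+0+0+0+0+1+0+0+0+0+0+1+1+1+1 mod 2 = 1
  s[3] = (0000000111111110000000011111111)·(1000111000000010000001011101111) mod 2 = 0+0+0+0+0+0+0+0+0+0+0+0+0+0+1+0+0+0+0+0+0+0+0+1+1+1+0+1+1+1+1 mod 2 = 0
  s[4] = (0000000000000001111111111111111)·(1000111000000010000001011101111) mod 2 = 0+0+0+0+0+0+0+0+0+0+0+0+0+0+0+0+0+0+0+0+0+1+0+1+1+1+0+1+1+1+1 mod 2 = 0
Syndrome = 11100
Column 7 of H equals this syndrome → error at bit 7 (1-indexed).
Flip bit 7: 1000111000000010000001011101111 → 1000110000000010000001011101111
Extract data bits at positions {3,5,6,7,9,10,11,12,13,14,15,17,18,19,20,21,22,23,24,25,26,27,28,29,30,31}: 01100000001000001011101111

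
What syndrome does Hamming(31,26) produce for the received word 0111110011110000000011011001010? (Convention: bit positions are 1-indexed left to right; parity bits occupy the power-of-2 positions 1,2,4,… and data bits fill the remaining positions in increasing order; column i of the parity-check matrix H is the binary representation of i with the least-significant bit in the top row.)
Syndrome s = H · r^T (mod 2), r = 0111110011110000000011011001010:
  s[0] = (1010101010101010101010101010101)·(0111110011110000000011011001010) mod 2 = 0+0+1+0+1+0+0+0+1+0+1+0+0+0+0+0+0+0+0+0+1+0+0+0+1+0+0+0+0+0+0 mod 2 = 0
  s[1] = (0110011001100110011001100110011)·(0111110011110000000011011001010) mod 2 = 0+1+1+0+0+1+0+0+0+1+1+0+0+0+0+0+0+0+0+0+0+1+0+0+0+0+0+0+0+1+0 mod 2 = 1
  s[2] = (0001111000011110000111100001111)·(0111110011110000000011011001010) mod 2 = 0+0+0+1+1+1+0+0+0+0+0+1+0+0+0+0+0+0+0+0+1+1+0+0+0+0+0+1+0+1+0 mod 2 = 0
  s[3] = (0000000111111110000000011111111)·(0111110011110000000011011001010) mod 2 = 0+0+0+0+0+0+0+0+1+1+1+1+0+0+0+0+0+0+0+0+0+0+0+1+1+0+0+1+0+1+0 mod 2 = 0
  s[4] = (0000000000000001111111111111111)·(0111110011110000000011011001010) mod 2 = 0+0+0+0+0+0+0+0+0+0+0+0+0+0+0+0+0+0+0+0+1+1+0+1+1+0+0+1+0+1+0 mod 2 = 0
Syndrome = 01000
Non-zero syndrome: error at position 2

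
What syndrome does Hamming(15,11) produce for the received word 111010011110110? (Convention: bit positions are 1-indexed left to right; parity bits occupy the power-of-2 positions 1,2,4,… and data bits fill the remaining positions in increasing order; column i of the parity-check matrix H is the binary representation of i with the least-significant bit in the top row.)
Syndrome s = H · r^T (mod 2), r = 111010011110110:
  s[0] = (101010101010101)·(111010011110110) mod 2 = 1+0+1+0+1+0+0+0+1+0+1+0+1+0+0 mod 2 = 0
  s[1] = (011001100110011)·(111010011110110) mod 2 = 0+1+1+0+0+0+0+0+0+1+1+0+0+1+0 mod 2 = 1
  s[2] = (000111100001111)·(111010011110110) mod 2 = 0+0+0+0+1+0+0+0+0+0+0+0+1+1+0 mod 2 = 1
  s[3] = (000000011111111)·(111010011110110) mod 2 = 0+0+0+0+0+0+0+1+1+1+1+0+1+1+0 mod 2 = 0
Syndrome = 0110
Non-zero syndrome: error at position 6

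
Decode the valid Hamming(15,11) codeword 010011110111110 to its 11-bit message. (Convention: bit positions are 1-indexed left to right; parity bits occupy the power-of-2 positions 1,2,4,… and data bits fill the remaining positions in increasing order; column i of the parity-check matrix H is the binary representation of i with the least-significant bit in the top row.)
Parity bits occupy power-of-2 positions; data bits are at positions {3,5,6,7,9,10,11,12,13,14,15} (1-indexed).
Extract: c[3]=0 c[5]=1 c[6]=1 c[7]=1 c[9]=0 c[10]=1 c[11]=1 c[12]=1 c[13]=1 c[14]=1 c[15]=0
Data = 01110111110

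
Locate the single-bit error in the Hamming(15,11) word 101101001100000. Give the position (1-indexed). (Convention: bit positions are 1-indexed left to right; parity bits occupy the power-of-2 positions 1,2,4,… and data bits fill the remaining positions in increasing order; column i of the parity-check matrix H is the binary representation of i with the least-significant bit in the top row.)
Syndrome s = H · r^T (mod 2), r = 101101001100000:
  s[0] = (101010101010101)·(101101001100000) mod 2 = 1+0+1+0+0+0+0+0+1+0+0+0+0+0+0 mod 2 = 1
  s[1] = (011001100110011)·(101101001100000) mod 2 = 0+0+1+0+0+1+0+0+0+1+0+0+0+0+0 mod 2 = 1
  s[2] = (000111100001111)·(101101001100000) mod 2 = 0+0+0+1+0+1+0+0+0+0+0+0+0+0+0 mod 2 = 0
  s[3] = (000000011111111)·(101101001100000) mod 2 = 0+0+0+0+0+0+0+0+1+1+0+0+0+0+0 mod 2 = 0
Syndrome = 1100
Column i of H is the binary representation of i, so the syndrome is the binary index of the flipped bit.
Read s = 1100 with s[0] as LSB: 1·2^0 + 1·2^1 + 0·2^2 + 0·2^3 = 3.
Error is at bit position 3.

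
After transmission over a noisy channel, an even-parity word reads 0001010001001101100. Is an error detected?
Sum of received bits: 0+0+0+1+0+1+0+0+0+1+0+0+1+1+0+1+1+0+0 = 7; 7 mod 2 = 1. Result is 1 ≠ 0 → error detected.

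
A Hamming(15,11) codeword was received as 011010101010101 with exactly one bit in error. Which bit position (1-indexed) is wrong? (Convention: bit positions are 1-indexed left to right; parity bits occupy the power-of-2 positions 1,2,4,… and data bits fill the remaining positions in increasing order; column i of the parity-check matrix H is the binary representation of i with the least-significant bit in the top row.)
Syndrome s = H · r^T (mod 2), r = 011010101010101:
  s[0] = (101010101010101)·(011010101010101) mod 2 = 0+0+1+0+1+0+1+0+1+0+1+0+1+0+1 mod 2 = 1
  s[1] = (011001100110011)·(011010101010101) mod 2 = 0+1+1+0+0+0+1+0+0+0+1+0+0+0+1 mod 2 = 1
  s[2] = (000111100001111)·(011010101010101) mod 2 = 0+0+0+0+1+0+1+0+0+0+0+0+1+0+1 mod 2 = 0
  s[3] = (000000011111111)·(011010101010101) mod 2 = 0+0+0+0+0+0+0+0+1+0+1+0+1+0+1 mod 2 = 0
Syndrome = 1100
Column i of H is the binary representation of i, so the syndrome is the binary index of the flipped bit.
Read s = 1100 with s[0] as LSB: 1·2^0 + 1·2^1 + 0·2^2 + 0·2^3 = 3.
Error is at bit position 3.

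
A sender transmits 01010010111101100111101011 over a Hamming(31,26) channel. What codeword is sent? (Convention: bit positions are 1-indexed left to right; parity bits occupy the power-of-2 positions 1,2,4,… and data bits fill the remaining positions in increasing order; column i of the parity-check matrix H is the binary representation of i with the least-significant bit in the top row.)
Codeword c = d · G (mod 2), d = 01010010111101100111101011:
  c[0] = d·G[:,0] = (01010010111101100111101011)·(11011010101101010101010101) mod 2 = 0+1+0+1+0+0+1+0+1+0+1+1+0+1+0+0+0+1+0+1+0+0+0+0+0+1 mod 2 = 0
  c[1] = d·G[:,1] = (01010010111101100111101011)·(10110110011011001100110011) mod 2 = 0+0+0+1+0+0+1+0+0+1+1+0+0+1+0+0+0+1+0+0+1+0+0+0+1+1 mod 2 = 1
  c[2] = d·G[:,2] = (01010010111101100111101011)·(10000000000000000000000000) mod 2 = 0+0+0+0+0+0+0+0+0+0+0+0+0+0+0+0+0+0+0+0+0+0+0+0+0+0 mod 2 = 0
  c[3] = d·G[:,3] = (01010010111101100111101011)·(01110001111000111100001111) mod 2 = 0+1+0+1+0+0+0+0+1+1+1+0+0+0+1+0+0+1+0+0+0+0+1+0+1+1 mod 2 = 0
  c[4] = d·G[:,4] = (01010010111101100111101011)·(01000000000000000000000000) mod 2 = 0+1+0+0+0+0+0+0+0+0+0+0+0+0+0+0+0+0+0+0+0+0+0+0+0+0 mod 2 = 1
  c[5] = d·G[:,5] = (01010010111101100111101011)·(00100000000000000000000000) mod 2 = 0+0+0+0+0+0+0+0+0+0+0+0+0+0+0+0+0+0+0+0+0+0+0+0+0+0 mod 2 = 0
  c[6] = d·G[:,6] = (01010010111101100111101011)·(00010000000000000000000000) mod 2 = 0+0+0+1+0+0+0+0+0+0+0+0+0+0+0+0+0+0+0+0+0+0+0+0+0+0 mod 2 = 1
  c[7] = d·G[:,7] = (01010010111101100111101011)·(00001111111000000011111111) mod 2 = 0+0+0+0+0+0+1+0+1+1+1+0+0+0+0+0+0+0+1+1+1+0+1+0+1+1 mod 2 = 0
  c[8] = d·G[:,8] = (01010010111101100111101011)·(00001000000000000000000000) mod 2 = 0+0+0+0+0+0+0+0+0+0+0+0+0+0+0+0+0+0+0+0+0+0+0+0+0+0 mod 2 = 0
  c[9] = d·G[:,9] = (01010010111101100111101011)·(00000100000000000000000000) mod 2 = 0+0+0+0+0+0+0+0+0+0+0+0+0+0+0+0+0+0+0+0+0+0+0+0+0+0 mod 2 = 0
  c[10] = d·G[:,10] = (01010010111101100111101011)·(00000010000000000000000000) mod 2 = 0+0+0+0+0+0+1+0+0+0+0+0+0+0+0+0+0+0+0+0+0+0+0+0+0+0 mod 2 = 1
  c[11] = d·G[:,11] = (01010010111101100111101011)·(00000001000000000000000000) mod 2 = 0+0+0+0+0+0+0+0+0+0+0+0+0+0+0+0+0+0+0+0+0+0+0+0+0+0 mod 2 = 0
  c[12] = d·G[:,12] = (01010010111101100111101011)·(00000000100000000000000000) mod 2 = 0+0+0+0+0+0+0+0+1+0+0+0+0+0+0+0+0+0+0+0+0+0+0+0+0+0 mod 2 = 1
  c[13] = d·G[:,13] = (01010010111101100111101011)·(00000000010000000000000000) mod 2 = 0+0+0+0+0+0+0+0+0+1+0+0+0+0+0+0+0+0+0+0+0+0+0+0+0+0 mod 2 = 1
  c[14] = d·G[:,14] = (01010010111101100111101011)·(00000000001000000000000000) mod 2 = 0+0+0+0+0+0+0+0+0+0+1+0+0+0+0+0+0+0+0+0+0+0+0+0+0+0 mod 2 = 1
  c[15] = d·G[:,15] = (01010010111101100111101011)·(00000000000111111111111111) mod 2 = 0+0+0+0+0+0+0+0+0+0+0+1+0+1+1+0+0+1+1+1+1+0+1+0+1+1 mod 2 = 0
  c[16] = d·G[:,16] = (01010010111101100111101011)·(00000000000100000000000000) mod 2 = 0+0+0+0+0+0+0+0+0+0+0+1+0+0+0+0+0+0+0+0+0+0+0+0+0+0 mod 2 = 1
  c[17] = d·G[:,17] = (01010010111101100111101011)·(00000000000010000000000000) mod 2 = 0+0+0+0+0+0+0+0+0+0+0+0+0+0+0+0+0+0+0+0+0+0+0+0+0+0 mod 2 = 0
  c[18] = d·G[:,18] = (01010010111101100111101011)·(00000000000001000000000000) mod 2 = 0+0+0+0+0+0+0+0+0+0+0+0+0+1+0+0+0+0+0+0+0+0+0+0+0+0 mod 2 = 1
  c[19] = d·G[:,19] = (01010010111101100111101011)·(00000000000000100000000000) mod 2 = 0+0+0+0+0+0+0+0+0+0+0+0+0+0+1+0+0+0+0+0+0+0+0+0+0+0 mod 2 = 1
  c[20] = d·G[:,20] = (01010010111101100111101011)·(00000000000000010000000000) mod 2 = 0+0+0+0+0+0+0+0+0+0+0+0+0+0+0+0+0+0+0+0+0+0+0+0+0+0 mod 2 = 0
  c[21] = d·G[:,21] = (01010010111101100111101011)·(00000000000000001000000000) mod 2 = 0+0+0+0+0+0+0+0+0+0+0+0+0+0+0+0+0+0+0+0+0+0+0+0+0+0 mod 2 = 0
  c[22] = d·G[:,22] = (01010010111101100111101011)·(00000000000000000100000000) mod 2 = 0+0+0+0+0+0+0+0+0+0+0+0+0+0+0+0+0+1+0+0+0+0+0+0+0+0 mod 2 = 1
  c[23] = d·G[:,23] = (01010010111101100111101011)·(00000000000000000010000000) mod 2 = 0+0+0+0+0+0+0+0+0+0+0+0+0+0+0+0+0+0+1+0+0+0+0+0+0+0 mod 2 = 1
  c[24] = d·G[:,24] = (01010010111101100111101011)·(00000000000000000001000000) mod 2 = 0+0+0+0+0+0+0+0+0+0+0+0+0+0+0+0+0+0+0+1+0+0+0+0+0+0 mod 2 = 1
  c[25] = d·G[:,25] = (01010010111101100111101011)·(00000000000000000000100000) mod 2 = 0+0+0+0+0+0+0+0+0+0+0+0+0+0+0+0+0+0+0+0+1+0+0+0+0+0 mod 2 = 1
  c[26] = d·G[:,26] = (01010010111101100111101011)·(00000000000000000000010000) mod 2 = 0+0+0+0+0+0+0+0+0+0+0+0+0+0+0+0+0+0+0+0+0+0+0+0+0+0 mod 2 = 0
  c[27] = d·G[:,27] = (01010010111101100111101011)·(00000000000000000000001000) mod 2 = 0+0+0+0+0+0+0+0+0+0+0+0+0+0+0+0+0+0+0+0+0+0+1+0+0+0 mod 2 = 1
  c[28] = d·G[:,28] = (01010010111101100111101011)·(00000000000000000000000100) mod 2 = 0+0+0+0+0+0+0+0+0+0+0+0+0+0+0+0+0+0+0+0+0+0+0+0+0+0 mod 2 = 0
  c[29] = d·G[:,29] = (01010010111101100111101011)·(00000000000000000000000010) mod 2 = 0+0+0+0+0+0+0+0+0+0+0+0+0+0+0+0+0+0+0+0+0+0+0+0+1+0 mod 2 = 1
  c[30] = d·G[:,30] = (01010010111101100111101011)·(00000000000000000000000001) mod 2 = 0+0+0+0+0+0+0+0+0+0+0+0+0+0+0+0+0+0+0+0+0+0+0+0+0+1 mod 2 = 1
Codeword = 0100101000101110101100111101011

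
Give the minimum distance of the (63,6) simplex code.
d_min = 32 (every nonzero codeword of the simplex code S_6 has weight 2^(r−1) = 32).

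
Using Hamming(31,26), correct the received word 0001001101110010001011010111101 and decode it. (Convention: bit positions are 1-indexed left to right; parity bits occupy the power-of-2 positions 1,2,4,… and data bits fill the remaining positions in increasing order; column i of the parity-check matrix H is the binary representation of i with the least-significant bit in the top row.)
Syndrome s = H · r^T (mod 2), r = 0001001101110010001011010111101:
  s[0] = (1010101010101010101010101010101)·(0001001101110010001011010111101) mod 2 = 0+0+0+0+0+0+1+0+0+0+1+0+0+0+1+0+0+0+1+0+1+0+0+0+0+0+1+0+1+0+1 mod 2 = 0
  s[1] = (0110011001100110011001100110011)·(0001001101110010001011010111101) mod 2 = 0+0+0+0+0+0+1+0+0+1+1+0+0+0+1+0+0+0+1+0+0+1+0+0+0+1+1+0+0+0+1 mod 2 = 1
  s[2] = (0001111000011110000111100001111)·(0001001101110010001011010111101) mod 2 = 0+0+0+1+0+0+1+0+0+0+0+1+0+0+1+0+0+0+0+0+1+1+0+0+0+0+0+1+1+0+1 mod 2 = 1
  s[3] = (0000000111111110000000011111111)·(0001001101110010001011010111101) mod 2 = 0+0+0+0+0+0+0+1+0+1+1+1+0+0+1+0+0+0+0+0+0+0+0+1+0+1+1+1+1+0+1 mod 2 = 1
  s[4] = (0000000000000001111111111111111)·(0001001101110010001011010111101) mod 2 = 0+0+0+0+0+0+0+0+0+0+0+0+0+0+0+0+0+0+1+0+1+1+0+1+0+1+1+1+1+0+1 mod 2 = 1
Syndrome = 01111
Column 30 of H equals this syndrome → error at bit 30 (1-indexed).
Flip bit 30: 0001001101110010001011010111101 → 0001001101110010001011010111111
Extract data bits at positions {3,5,6,7,9,10,11,12,13,14,15,17,18,19,20,21,22,23,24,25,26,27,28,29,30,31}: 00010111001001011010111111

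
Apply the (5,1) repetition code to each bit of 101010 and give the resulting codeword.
Repeat each bit 5× and concatenate:
1→11111  0→00000  1→11111  0→00000  1→11111  0→00000
Codeword = 111110000011111000001111100000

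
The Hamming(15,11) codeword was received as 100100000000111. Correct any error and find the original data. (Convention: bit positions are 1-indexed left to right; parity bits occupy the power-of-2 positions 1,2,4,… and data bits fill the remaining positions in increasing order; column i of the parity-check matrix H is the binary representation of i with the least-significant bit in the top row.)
Syndrome s = H · r^T (mod 2), r = 100100000000111:
  s[0] = (101010101010101)·(100100000000111) mod 2 = 1+0+0+0+0+0+0+0+0+0+0+0+1+0+1 mod 2 = 1
  s[1] = (011001100110011)·(100100000000111) mod 2 = 0+0+0+0+0+0+0+0+0+0+0+0+0+1+1 mod 2 = 0
  s[2] = (000111100001111)·(100100000000111) mod 2 = 0+0+0+1+0+0+0+0+0+0+0+0+1+1+1 mod 2 = 0
  s[3] = (000000011111111)·(100100000000111) mod 2 = 0+0+0+0+0+0+0+0+0+0+0+0+1+1+1 mod 2 = 1
Syndrome = 1001
Column 9 of H equals this syndrome → error at bit 9 (1-indexed).
Flip bit 9: 100100000000111 → 100100001000111
Extract data bits at positions {3,5,6,7,9,10,11,12,13,14,15}: 00001000111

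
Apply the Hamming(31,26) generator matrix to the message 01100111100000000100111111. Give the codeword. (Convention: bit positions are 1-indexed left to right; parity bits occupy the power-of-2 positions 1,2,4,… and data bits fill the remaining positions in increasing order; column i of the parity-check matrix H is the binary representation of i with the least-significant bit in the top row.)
Codeword c = d · G (mod 2), d = 01100111100000000100111111:
  c[0] = d·G[:,0] = (01100111100000000100111111)·(11011010101101010101010101) mod 2 = 0+1+0+0+0+0+1+0+1+0+0+0+0+0+0+0+0+1+0+0+0+1+0+1+0+1 mod 2 = 1
  c[1] = d·G[:,1] = (01100111100000000100111111)·(10110110011011001100110011) mod 2 = 0+0+1+0+0+1+1+0+0+0+0+0+0+0+0+0+0+1+0+0+1+1+0+0+1+1 mod 2 = 0
  c[2] = d·G[:,2] = (01100111100000000100111111)·(10000000000000000000000000) mod 2 = 0+0+0+0+0+0+0+0+0+0+0+0+0+0+0+0+0+0+0+0+0+0+0+0+0+0 mod 2 = 0
  c[3] = d·G[:,3] = (01100111100000000100111111)·(01110001111000111100001111) mod 2 = 0+1+1+0+0+0+0+1+1+0+0+0+0+0+0+0+0+1+0+0+0+0+1+1+1+1 mod 2 = 1
  c[4] = d·G[:,4] = (01100111100000000100111111)·(01000000000000000000000000) mod 2 = 0+1+0+0+0+0+0+0+0+0+0+0+0+0+0+0+0+0+0+0+0+0+0+0+0+0 mod 2 = 1
  c[5] = d·G[:,5] = (01100111100000000100111111)·(00100000000000000000000000) mod 2 = 0+0+1+0+0+0+0+0+0+0+0+0+0+0+0+0+0+0+0+0+0+0+0+0+0+0 mod 2 = 1
  c[6] = d·G[:,6] = (01100111100000000100111111)·(00010000000000000000000000) mod 2 = 0+0+0+0+0+0+0+0+0+0+0+0+0+0+0+0+0+0+0+0+0+0+0+0+0+0 mod 2 = 0
  c[7] = d·G[:,7] = (01100111100000000100111111)·(00001111111000000011111111) mod 2 = 0+0+0+0+0+1+1+1+1+0+0+0+0+0+0+0+0+0+0+0+1+1+1+1+1+1 mod 2 = 0
  c[8] = d·G[:,8] = (01100111100000000100111111)·(00001000000000000000000000) mod 2 = 0+0+0+0+0+0+0+0+0+0+0+0+0+0+0+0+0+0+0+0+0+0+0+0+0+0 mod 2 = 0
  c[9] = d·G[:,9] = (01100111100000000100111111)·(00000100000000000000000000) mod 2 = 0+0+0+0+0+1+0+0+0+0+0+0+0+0+0+0+0+0+0+0+0+0+0+0+0+0 mod 2 = 1
  c[10] = d·G[:,10] = (01100111100000000100111111)·(00000010000000000000000000) mod 2 = 0+0+0+0+0+0+1+0+0+0+0+0+0+0+0+0+0+0+0+0+0+0+0+0+0+0 mod 2 = 1
  c[11] = d·G[:,11] = (01100111100000000100111111)·(00000001000000000000000000) mod 2 = 0+0+0+0+0+0+0+1+0+0+0+0+0+0+0+0+0+0+0+0+0+0+0+0+0+0 mod 2 = 1
  c[12] = d·G[:,12] = (01100111100000000100111111)·(00000000100000000000000000) mod 2 = 0+0+0+0+0+0+0+0+1+0+0+0+0+0+0+0+0+0+0+0+0+0+0+0+0+0 mod 2 = 1
  c[13] = d·G[:,13] = (01100111100000000100111111)·(00000000010000000000000000) mod 2 = 0+0+0+0+0+0+0+0+0+0+0+0+0+0+0+0+0+0+0+0+0+0+0+0+0+0 mod 2 = 0
  c[14] = d·G[:,14] = (01100111100000000100111111)·(00000000001000000000000000) mod 2 = 0+0+0+0+0+0+0+0+0+0+0+0+0+0+0+0+0+0+0+0+0+0+0+0+0+0 mod 2 = 0
  c[15] = d·G[:,15] = (01100111100000000100111111)·(00000000000111111111111111) mod 2 = 0+0+0+0+0+0+0+0+0+0+0+0+0+0+0+0+0+1+0+0+1+1+1+1+1+1 mod 2 = 1
  c[16] = d·G[:,16] = (01100111100000000100111111)·(00000000000100000000000000) mod 2 = 0+0+0+0+0+0+0+0+0+0+0+0+0+0+0+0+0+0+0+0+0+0+0+0+0+0 mod 2 = 0
  c[17] = d·G[:,17] = (01100111100000000100111111)·(00000000000010000000000000) mod 2 = 0+0+0+0+0+0+0+0+0+0+0+0+0+0+0+0+0+0+0+0+0+0+0+0+0+0 mod 2 = 0
  c[18] = d·G[:,18] = (01100111100000000100111111)·(00000000000001000000000000) mod 2 = 0+0+0+0+0+0+0+0+0+0+0+0+0+0+0+0+0+0+0+0+0+0+0+0+0+0 mod 2 = 0
  c[19] = d·G[:,19] = (01100111100000000100111111)·(00000000000000100000000000) mod 2 = 0+0+0+0+0+0+0+0+0+0+0+0+0+0+0+0+0+0+0+0+0+0+0+0+0+0 mod 2 = 0
  c[20] = d·G[:,20] = (01100111100000000100111111)·(00000000000000010000000000) mod 2 = 0+0+0+0+0+0+0+0+0+0+0+0+0+0+0+0+0+0+0+0+0+0+0+0+0+0 mod 2 = 0
  c[21] = d·G[:,21] = (01100111100000000100111111)·(00000000000000001000000000) mod 2 = 0+0+0+0+0+0+0+0+0+0+0+0+0+0+0+0+0+0+0+0+0+0+0+0+0+0 mod 2 = 0
  c[22] = d·G[:,22] = (01100111100000000100111111)·(00000000000000000100000000) mod 2 = 0+0+0+0+0+0+0+0+0+0+0+0+0+0+0+0+0+1+0+0+0+0+0+0+0+0 mod 2 = 1
  c[23] = d·G[:,23] = (01100111100000000100111111)·(00000000000000000010000000) mod 2 = 0+0+0+0+0+0+0+0+0+0+0+0+0+0+0+0+0+0+0+0+0+0+0+0+0+0 mod 2 = 0
  c[24] = d·G[:,24] = (01100111100000000100111111)·(00000000000000000001000000) mod 2 = 0+0+0+0+0+0+0+0+0+0+0+0+0+0+0+0+0+0+0+0+0+0+0+0+0+0 mod 2 = 0
  c[25] = d·G[:,25] = (01100111100000000100111111)·(00000000000000000000100000) mod 2 = 0+0+0+0+0+0+0+0+0+0+0+0+0+0+0+0+0+0+0+0+1+0+0+0+0+0 mod 2 = 1
  c[26] = d·G[:,26] = (01100111100000000100111111)·(00000000000000000000010000) mod 2 = 0+0+0+0+0+0+0+0+0+0+0+0+0+0+0+0+0+0+0+0+0+1+0+0+0+0 mod 2 = 1
  c[27] = d·G[:,27] = (01100111100000000100111111)·(00000000000000000000001000) mod 2 = 0+0+0+0+0+0+0+0+0+0+0+0+0+0+0+0+0+0+0+0+0+0+1+0+0+0 mod 2 = 1
  c[28] = d·G[:,28] = (01100111100000000100111111)·(00000000000000000000000100) mod 2 = 0+0+0+0+0+0+0+0+0+0+0+0+0+0+0+0+0+0+0+0+0+0+0+1+0+0 mod 2 = 1
  c[29] = d·G[:,29] = (01100111100000000100111111)·(00000000000000000000000010) mod 2 = 0+0+0+0+0+0+0+0+0+0+0+0+0+0+0+0+0+0+0+0+0+0+0+0+1+0 mod 2 = 1
  c[30] = d·G[:,30] = (01100111100000000100111111)·(00000000000000000000000001) mod 2 = 0+0+0+0+0+0+0+0+0+0+0+0+0+0+0+0+0+0+0+0+0+0+0+0+0+1 mod 2 = 1
Codeword = 1001110001111001000000100111111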